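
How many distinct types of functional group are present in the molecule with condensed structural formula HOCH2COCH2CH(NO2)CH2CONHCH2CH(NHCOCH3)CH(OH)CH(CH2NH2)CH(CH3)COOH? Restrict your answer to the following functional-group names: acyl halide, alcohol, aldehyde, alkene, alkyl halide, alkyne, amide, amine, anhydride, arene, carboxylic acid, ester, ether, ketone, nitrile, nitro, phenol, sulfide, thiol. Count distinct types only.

6

HO– on an sp³ carbon → alcohol.
–C(=O)– with carbon on both sides → ketone.
–NO2 on an sp³ carbon → nitro (the N=O is not a carbonyl).
–C(=O)–N– linkage → amide (the N is not an amine).
pendant –NHC(=O)CH3: N bonded to a carbonyl → amide (not amine).
–OH on an sp³ carbon → alcohol (secondary).
pendant –CH2NH2: N on sp³ C, no adjacent C=O → amine.
–COOH: carbonyl C bonded to –OH and C → carboxylic acid (the –OH is not a separate alcohol).
Distinct types present: alcohol, amide, amine, carboxylic acid, ketone, nitro.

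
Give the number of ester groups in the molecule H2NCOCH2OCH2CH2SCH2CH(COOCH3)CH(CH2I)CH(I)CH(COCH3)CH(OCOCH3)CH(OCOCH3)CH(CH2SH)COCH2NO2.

Reading the structure from left to right:
  H2NCO: –C(=O)NH2: carbonyl C bonded to C and to N → amide (the N is not a separate amine).
  CH2OCH2: C–O–C with sp³ carbons on both sides and no adjacent C=O → ether.
  CH2SCH2: C–S–C linkage → sulfide (thioether).
  CH(COOCH3): pendant –COOCH3: carbonyl C bonded to C and –OCH3 → ester.
  CH(CH2I): pendant –CH2X: halogen on sp³ carbon → alkyl halide.
  CH(I): halogen on an sp³ carbon → alkyl halide.
  CH(COCH3): pendant –COCH3: carbonyl C bonded to two carbons → ketone.
  CH(OCOCH3): pendant –OC(=O)CH3: an acyloxy group → ester.
  CH(OCOCH3): pendant –OC(=O)CH3: an acyloxy group → ester.
  CH(CH2SH): pendant –CH2SH → thiol.
  CO: –C(=O)– with carbon on both sides → ketone.
  CH2NO2: –NO2 on carbon → nitro group.
Ester appears at: CH(COOCH3), CH(OCOCH3), CH(OCOCH3) → 3.

3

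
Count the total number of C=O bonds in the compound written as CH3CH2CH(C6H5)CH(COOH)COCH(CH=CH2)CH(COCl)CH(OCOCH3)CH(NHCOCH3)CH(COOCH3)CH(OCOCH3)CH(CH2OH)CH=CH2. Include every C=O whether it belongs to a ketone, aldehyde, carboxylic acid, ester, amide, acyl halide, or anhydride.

CH(COOH): carboxylic acid, 1 C=O (running total 1).
CO: ketone, 1 C=O (running total 2).
CH(COCl): acyl halide, 1 C=O (running total 3).
CH(OCOCH3): ester, 1 C=O (running total 4).
CH(NHCOCH3): amide, 1 C=O (running total 5).
CH(COOCH3): ester, 1 C=O (running total 6).
CH(OCOCH3): ester, 1 C=O (running total 7).

7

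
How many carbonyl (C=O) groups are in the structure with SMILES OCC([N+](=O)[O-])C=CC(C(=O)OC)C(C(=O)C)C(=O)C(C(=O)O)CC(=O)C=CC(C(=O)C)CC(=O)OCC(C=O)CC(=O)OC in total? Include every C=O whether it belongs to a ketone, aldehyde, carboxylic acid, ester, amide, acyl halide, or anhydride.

9

CH(COOCH3): ester, 1 C=O (running total 1).
CH(COCH3): ketone, 1 C=O (running total 2).
CO: ketone, 1 C=O (running total 3).
CH(COOH): carboxylic acid, 1 C=O (running total 4).
CO: ketone, 1 C=O (running total 5).
CH(COCH3): ketone, 1 C=O (running total 6).
CH2COOCH2: ester, 1 C=O (running total 7).
CH(CHO): aldehyde, 1 C=O (running total 8).
COOCH3: ester, 1 C=O (running total 9).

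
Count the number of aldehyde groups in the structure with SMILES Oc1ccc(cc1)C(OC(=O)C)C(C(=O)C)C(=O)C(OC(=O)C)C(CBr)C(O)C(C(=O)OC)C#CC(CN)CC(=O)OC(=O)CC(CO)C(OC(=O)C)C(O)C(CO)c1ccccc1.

0

Working along the chain:
  HOC6H4: –OH attached directly to an aromatic ring → phenol (not alcohol); the ring itself is an arene.
  CH(OCOCH3): pendant –OC(=O)CH3: an acyloxy group → ester.
  CH(COCH3): pendant –COCH3: carbonyl C bonded to two carbons → ketone.
  CO: –C(=O)– with carbon on both sides → ketone.
  CH(OCOCH3): pendant –OC(=O)CH3: an acyloxy group → ester.
  CH(CH2Br): pendant –CH2X: halogen on sp³ carbon → alkyl halide.
  CH(OH): –OH on an sp³ carbon → alcohol (secondary).
  CH(COOCH3): pendant –COOCH3: carbonyl C bonded to C and –OCH3 → ester.
  C≡C: C≡C triple bond → alkyne.
  CH(CH2NH2): pendant –CH2NH2: N on sp³ C, no adjacent C=O → amine.
  CH2CO-O-COCH2: two acyl groups sharing one oxygen, –C(=O)–O–C(=O)– → anhydride.
  CH(CH2OH): pendant –CH2OH on an sp³ backbone C → alcohol.
  CH(OCOCH3): pendant –OC(=O)CH3: an acyloxy group → ester.
  CH(OH): –OH on an sp³ carbon → alcohol (secondary).
  CH(CH2OH): pendant –CH2OH on an sp³ backbone C → alcohol.
  C6H5: –C6H5 phenyl ring → arene.
No segment is a aldehyde: CH(OCOCH3) is ester, not aldehyde; CH(COCH3) is ketone, not aldehyde; CO is ketone, not aldehyde. → 0.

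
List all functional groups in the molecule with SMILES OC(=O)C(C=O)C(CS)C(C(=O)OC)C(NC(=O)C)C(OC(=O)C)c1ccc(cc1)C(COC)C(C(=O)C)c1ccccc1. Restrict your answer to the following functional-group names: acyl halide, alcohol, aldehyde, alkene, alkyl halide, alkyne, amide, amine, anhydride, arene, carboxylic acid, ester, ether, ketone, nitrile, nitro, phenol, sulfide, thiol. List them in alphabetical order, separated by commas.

Working along the chain:
  HOOC: –COOH: carbonyl C bonded to –OH and C → carboxylic acid (the –OH is not a separate alcohol).
  CH(CHO): pendant –CHO: carbonyl C bonded to C and H → aldehyde.
  CH(CH2SH): pendant –CH2SH → thiol.
  CH(COOCH3): pendant –COOCH3: carbonyl C bonded to C and –OCH3 → ester.
  CH(NHCOCH3): pendant –NHC(=O)CH3: N bonded to a carbonyl → amide (not amine).
  CH(OCOCH3): pendant –OC(=O)CH3: an acyloxy group → ester.
  C6H4: para-disubstituted benzene ring → arene.
  CH(CH2OCH3): pendant –CH2OCH3: C–O–C linkage → ether.
  CH(COCH3): pendant –COCH3: carbonyl C bonded to two carbons → ketone.
  C6H5: –C6H5 phenyl ring → arene.

aldehyde, amide, arene, carboxylic acid, ester, ether, ketone, thiol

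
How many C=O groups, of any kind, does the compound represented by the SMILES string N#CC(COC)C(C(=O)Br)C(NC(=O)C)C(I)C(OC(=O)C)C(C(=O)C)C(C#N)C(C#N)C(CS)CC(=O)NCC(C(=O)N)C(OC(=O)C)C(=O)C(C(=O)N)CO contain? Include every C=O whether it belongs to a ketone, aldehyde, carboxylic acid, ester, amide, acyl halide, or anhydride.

CH(COBr): acyl halide, 1 C=O (running total 1).
CH(NHCOCH3): amide, 1 C=O (running total 2).
CH(OCOCH3): ester, 1 C=O (running total 3).
CH(COCH3): ketone, 1 C=O (running total 4).
CH2CONHCH2: amide, 1 C=O (running total 5).
CH(CONH2): amide, 1 C=O (running total 6).
CH(OCOCH3): ester, 1 C=O (running total 7).
CO: ketone, 1 C=O (running total 8).
CH(CONH2): amide, 1 C=O (running total 9).

9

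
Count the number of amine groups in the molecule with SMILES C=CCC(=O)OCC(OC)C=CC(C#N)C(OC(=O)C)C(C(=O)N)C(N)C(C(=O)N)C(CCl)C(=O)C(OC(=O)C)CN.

C=C double bond → alkene.
–C(=O)–O–C with C on the carbonyl side → ester.
pendant –OCH3: C–O–C with sp³ C, no adjacent C=O → ether.
C=C double bond → alkene.
pendant –C≡N: nitrile.
pendant –OC(=O)CH3: an acyloxy group → ester.
pendant –CONH2: carbonyl C bonded to C and N → amide.
–NH2 on an sp³ carbon with no adjacent C=O → amine.
pendant –CONH2: carbonyl C bonded to C and N → amide.
pendant –CH2X: halogen on sp³ carbon → alkyl halide.
–C(=O)– with carbon on both sides → ketone.
pendant –OC(=O)CH3: an acyloxy group → ester.
–NH2 on an sp³ carbon with no adjacent C=O → amine.
Amine appears at: CH(NH2), CH2NH2 → 2.

2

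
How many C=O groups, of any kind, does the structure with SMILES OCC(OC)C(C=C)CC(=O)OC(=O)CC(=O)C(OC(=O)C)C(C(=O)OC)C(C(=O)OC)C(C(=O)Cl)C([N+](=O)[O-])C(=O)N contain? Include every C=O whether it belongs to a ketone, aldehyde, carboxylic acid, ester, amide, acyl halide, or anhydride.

8

CH2CO-O-COCH2: anhydride, 2 C=O (running total 2).
CO: ketone, 1 C=O (running total 3).
CH(OCOCH3): ester, 1 C=O (running total 4).
CH(COOCH3): ester, 1 C=O (running total 5).
CH(COOCH3): ester, 1 C=O (running total 6).
CH(COCl): acyl halide, 1 C=O (running total 7).
CONH2: amide, 1 C=O (running total 8).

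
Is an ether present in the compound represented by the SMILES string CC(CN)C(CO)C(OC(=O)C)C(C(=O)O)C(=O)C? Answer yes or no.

pendant –CH2NH2: N on sp³ C, no adjacent C=O → amine.
pendant –CH2OH on an sp³ backbone C → alcohol.
pendant –OC(=O)CH3: an acyloxy group → ester.
pendant –COOH: carbonyl C bonded to C and –OH → carboxylic acid.
–C(=O)– with carbon on both sides → ketone.
In CH(OCOCH3), the C–O–C oxygen is adjacent to a C=O, so it belongs to an ester, not an ether.
The groups actually present are: alcohol, amine, carboxylic acid, ester, ketone.

no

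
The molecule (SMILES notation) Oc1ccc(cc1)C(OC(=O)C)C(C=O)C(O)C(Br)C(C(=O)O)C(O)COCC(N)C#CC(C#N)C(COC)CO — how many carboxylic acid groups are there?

–OH attached directly to an aromatic ring → phenol (not alcohol); the ring itself is an arene.
pendant –OC(=O)CH3: an acyloxy group → ester.
pendant –CHO: carbonyl C bonded to C and H → aldehyde.
–OH on an sp³ carbon → alcohol (secondary).
halogen on an sp³ carbon → alkyl halide.
pendant –COOH: carbonyl C bonded to C and –OH → carboxylic acid.
–OH on an sp³ carbon → alcohol (secondary).
C–O–C with sp³ carbons on both sides and no adjacent C=O → ether.
–NH2 on an sp³ carbon with no adjacent C=O → amine.
C≡C triple bond → alkyne.
pendant –C≡N: nitrile.
pendant –CH2OCH3: C–O–C linkage → ether.
–OH on an sp³ carbon → alcohol.
Carboxylic acid appears at: CH(COOH) → 1.

1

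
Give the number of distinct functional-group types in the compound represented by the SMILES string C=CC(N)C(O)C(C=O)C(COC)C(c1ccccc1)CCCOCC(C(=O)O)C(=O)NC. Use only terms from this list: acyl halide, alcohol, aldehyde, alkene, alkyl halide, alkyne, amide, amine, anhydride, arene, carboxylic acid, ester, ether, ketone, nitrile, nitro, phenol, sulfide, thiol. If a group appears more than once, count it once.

8

C=C double bond → alkene.
–NH2 on an sp³ carbon with no adjacent C=O → amine.
–OH on an sp³ carbon → alcohol (secondary).
pendant –CHO: carbonyl C bonded to C and H → aldehyde.
pendant –CH2OCH3: C–O–C linkage → ether.
pendant –C6H5: benzene ring → arene.
C–O–C with sp³ carbons on both sides and no adjacent C=O → ether.
pendant –COOH: carbonyl C bonded to C and –OH → carboxylic acid.
–C(=O)NHCH3: carbonyl C bonded to C and to N → amide (the N is not an amine).
Distinct types present: alcohol, aldehyde, alkene, amide, amine, arene, carboxylic acid, ether.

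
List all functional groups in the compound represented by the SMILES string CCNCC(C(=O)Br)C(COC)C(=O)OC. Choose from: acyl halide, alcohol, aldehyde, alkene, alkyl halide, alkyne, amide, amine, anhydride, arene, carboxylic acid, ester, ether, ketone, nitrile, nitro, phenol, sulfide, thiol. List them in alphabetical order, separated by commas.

C–N–C with sp³ carbons and no adjacent C=O → amine (secondary).
pendant –C(=O)X: carbonyl C bonded to C and halogen → acyl halide.
pendant –CH2OCH3: C–O–C linkage → ether.
–C(=O)OCH3: carbonyl C bonded to C and to –OCH3 → ester (not ketone + ether).

acyl halide, amine, ester, ether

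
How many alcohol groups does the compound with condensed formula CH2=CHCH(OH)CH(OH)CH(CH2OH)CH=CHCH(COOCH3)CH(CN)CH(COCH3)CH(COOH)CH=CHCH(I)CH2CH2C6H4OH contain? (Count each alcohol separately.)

Reading the structure from left to right:
  CH2=CH: C=C double bond → alkene.
  CH(OH): –OH on an sp³ carbon → alcohol (secondary).
  CH(OH): –OH on an sp³ carbon → alcohol (secondary).
  CH(CH2OH): pendant –CH2OH on an sp³ backbone C → alcohol.
  CH=CH: C=C double bond → alkene.
  CH(COOCH3): pendant –COOCH3: carbonyl C bonded to C and –OCH3 → ester.
  CH(CN): pendant –C≡N: nitrile.
  CH(COCH3): pendant –COCH3: carbonyl C bonded to two carbons → ketone.
  CH(COOH): pendant –COOH: carbonyl C bonded to C and –OH → carboxylic acid.
  CH=CH: C=C double bond → alkene.
  CH(I): halogen on an sp³ carbon → alkyl halide.
  C6H4OH: –OH attached directly to an aromatic ring → phenol (not alcohol); the ring itself is an arene.
Alcohol appears at: CH(OH), CH(OH), CH(CH2OH) → 3.

3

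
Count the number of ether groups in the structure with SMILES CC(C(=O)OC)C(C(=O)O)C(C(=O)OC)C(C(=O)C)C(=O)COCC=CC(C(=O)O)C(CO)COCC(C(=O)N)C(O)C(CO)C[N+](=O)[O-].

2

Reading the structure from left to right:
  CH(COOCH3): pendant –COOCH3: carbonyl C bonded to C and –OCH3 → ester.
  CH(COOH): pendant –COOH: carbonyl C bonded to C and –OH → carboxylic acid.
  CH(COOCH3): pendant –COOCH3: carbonyl C bonded to C and –OCH3 → ester.
  CH(COCH3): pendant –COCH3: carbonyl C bonded to two carbons → ketone.
  CO: –C(=O)– with carbon on both sides → ketone.
  CH2OCH2: C–O–C with sp³ carbons on both sides and no adjacent C=O → ether.
  CH=CH: C=C double bond → alkene.
  CH(COOH): pendant –COOH: carbonyl C bonded to C and –OH → carboxylic acid.
  CH(CH2OH): pendant –CH2OH on an sp³ backbone C → alcohol.
  CH2OCH2: C–O–C with sp³ carbons on both sides and no adjacent C=O → ether.
  CH(CONH2): pendant –CONH2: carbonyl C bonded to C and N → amide.
  CH(OH): –OH on an sp³ carbon → alcohol (secondary).
  CH(CH2OH): pendant –CH2OH on an sp³ backbone C → alcohol.
  CH2NO2: –NO2 on carbon → nitro group.
Ether appears at: CH2OCH2, CH2OCH2 → 2.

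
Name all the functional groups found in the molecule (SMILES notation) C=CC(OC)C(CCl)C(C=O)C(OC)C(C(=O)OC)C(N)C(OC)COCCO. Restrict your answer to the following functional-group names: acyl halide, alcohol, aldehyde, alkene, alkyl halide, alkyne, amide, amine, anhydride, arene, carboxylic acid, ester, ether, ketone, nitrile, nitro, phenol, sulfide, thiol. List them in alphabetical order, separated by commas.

alcohol, aldehyde, alkene, alkyl halide, amine, ester, ether

Taking each segment in turn:
  CH2=CH: C=C double bond → alkene.
  CH(OCH3): pendant –OCH3: C–O–C with sp³ C, no adjacent C=O → ether.
  CH(CH2Cl): pendant –CH2X: halogen on sp³ carbon → alkyl halide.
  CH(CHO): pendant –CHO: carbonyl C bonded to C and H → aldehyde.
  CH(OCH3): pendant –OCH3: C–O–C with sp³ C, no adjacent C=O → ether.
  CH(COOCH3): pendant –COOCH3: carbonyl C bonded to C and –OCH3 → ester.
  CH(NH2): –NH2 on an sp³ carbon with no adjacent C=O → amine.
  CH(OCH3): pendant –OCH3: C–O–C with sp³ C, no adjacent C=O → ether.
  CH2OCH2: C–O–C with sp³ carbons on both sides and no adjacent C=O → ether.
  CH2OH: –OH on an sp³ carbon → alcohol.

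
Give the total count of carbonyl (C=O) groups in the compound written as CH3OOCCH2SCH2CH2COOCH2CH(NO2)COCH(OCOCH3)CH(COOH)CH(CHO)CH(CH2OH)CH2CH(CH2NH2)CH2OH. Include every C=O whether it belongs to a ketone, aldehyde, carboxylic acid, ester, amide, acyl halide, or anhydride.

CH3OOC: ester, 1 C=O (running total 1).
CH2COOCH2: ester, 1 C=O (running total 2).
CO: ketone, 1 C=O (running total 3).
CH(OCOCH3): ester, 1 C=O (running total 4).
CH(COOH): carboxylic acid, 1 C=O (running total 5).
CH(CHO): aldehyde, 1 C=O (running total 6).

6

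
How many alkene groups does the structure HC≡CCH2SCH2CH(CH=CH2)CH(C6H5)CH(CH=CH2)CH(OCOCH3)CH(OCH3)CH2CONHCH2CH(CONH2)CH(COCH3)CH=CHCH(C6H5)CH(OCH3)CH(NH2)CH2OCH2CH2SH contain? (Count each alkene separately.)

3

Reading the structure from left to right:
  HC≡C: C≡C triple bond → alkyne.
  CH2SCH2: C–S–C linkage → sulfide (thioether).
  CH(CH=CH2): pendant –CH=CH2: C=C double bond → alkene.
  CH(C6H5): pendant –C6H5: benzene ring → arene.
  CH(CH=CH2): pendant –CH=CH2: C=C double bond → alkene.
  CH(OCOCH3): pendant –OC(=O)CH3: an acyloxy group → ester.
  CH(OCH3): pendant –OCH3: C–O–C with sp³ C, no adjacent C=O → ether.
  CH2CONHCH2: –C(=O)–N– linkage → amide (the N is not an amine).
  CH(CONH2): pendant –CONH2: carbonyl C bonded to C and N → amide.
  CH(COCH3): pendant –COCH3: carbonyl C bonded to two carbons → ketone.
  CH=CH: C=C double bond → alkene.
  CH(C6H5): pendant –C6H5: benzene ring → arene.
  CH(OCH3): pendant –OCH3: C–O–C with sp³ C, no adjacent C=O → ether.
  CH(NH2): –NH2 on an sp³ carbon with no adjacent C=O → amine.
  CH2OCH2: C–O–C with sp³ carbons on both sides and no adjacent C=O → ether.
  CH2SH: –SH on an sp³ carbon → thiol.
Alkene appears at: CH(CH=CH2), CH(CH=CH2), CH=CH → 3.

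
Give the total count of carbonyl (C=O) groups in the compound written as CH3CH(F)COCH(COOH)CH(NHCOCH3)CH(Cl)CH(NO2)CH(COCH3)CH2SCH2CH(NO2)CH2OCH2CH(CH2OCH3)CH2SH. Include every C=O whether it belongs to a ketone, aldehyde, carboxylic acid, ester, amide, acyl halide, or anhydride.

4

CO: ketone, 1 C=O (running total 1).
CH(COOH): carboxylic acid, 1 C=O (running total 2).
CH(NHCOCH3): amide, 1 C=O (running total 3).
CH(COCH3): ketone, 1 C=O (running total 4).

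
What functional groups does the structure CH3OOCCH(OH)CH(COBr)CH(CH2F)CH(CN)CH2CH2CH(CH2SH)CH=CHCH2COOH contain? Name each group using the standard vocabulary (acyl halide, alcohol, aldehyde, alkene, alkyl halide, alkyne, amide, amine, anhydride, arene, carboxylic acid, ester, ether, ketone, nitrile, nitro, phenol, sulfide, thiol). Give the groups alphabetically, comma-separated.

Reading the structure from left to right:
  CH3OOC: CH3O–C(=O)–: carbonyl C bonded to C and to –OCH3 → ester (not ketone + ether).
  CH(OH): –OH on an sp³ carbon → alcohol (secondary).
  CH(COBr): pendant –C(=O)X: carbonyl C bonded to C and halogen → acyl halide.
  CH(CH2F): pendant –CH2X: halogen on sp³ carbon → alkyl halide.
  CH(CN): pendant –C≡N: nitrile.
  CH(CH2SH): pendant –CH2SH → thiol.
  CH=CH: C=C double bond → alkene.
  COOH: –COOH: carbonyl C bonded to –OH and C → carboxylic acid (the –OH is not a separate alcohol).

acyl halide, alcohol, alkene, alkyl halide, carboxylic acid, ester, nitrile, thiol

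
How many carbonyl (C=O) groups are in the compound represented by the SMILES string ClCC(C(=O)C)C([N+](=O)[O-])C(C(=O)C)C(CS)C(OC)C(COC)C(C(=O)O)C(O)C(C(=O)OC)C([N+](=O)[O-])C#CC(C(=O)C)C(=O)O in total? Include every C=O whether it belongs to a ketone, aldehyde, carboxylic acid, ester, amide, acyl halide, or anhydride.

CH(COCH3): ketone, 1 C=O (running total 1).
CH(COCH3): ketone, 1 C=O (running total 2).
CH(COOH): carboxylic acid, 1 C=O (running total 3).
CH(COOCH3): ester, 1 C=O (running total 4).
CH(COCH3): ketone, 1 C=O (running total 5).
COOH: carboxylic acid, 1 C=O (running total 6).

6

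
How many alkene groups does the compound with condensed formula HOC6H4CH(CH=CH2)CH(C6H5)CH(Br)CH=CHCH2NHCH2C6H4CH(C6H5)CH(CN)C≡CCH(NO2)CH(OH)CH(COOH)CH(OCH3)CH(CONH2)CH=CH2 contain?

3

–OH attached directly to an aromatic ring → phenol (not alcohol); the ring itself is an arene.
pendant –CH=CH2: C=C double bond → alkene.
pendant –C6H5: benzene ring → arene.
halogen on an sp³ carbon → alkyl halide.
C=C double bond → alkene.
C–N–C with sp³ carbons and no adjacent C=O → amine (secondary).
para-disubstituted benzene ring → arene.
pendant –C6H5: benzene ring → arene.
pendant –C≡N: nitrile.
C≡C triple bond → alkyne.
–NO2 on an sp³ carbon → nitro (the N=O is not a carbonyl).
–OH on an sp³ carbon → alcohol (secondary).
pendant –COOH: carbonyl C bonded to C and –OH → carboxylic acid.
pendant –OCH3: C–O–C with sp³ C, no adjacent C=O → ether.
pendant –CONH2: carbonyl C bonded to C and N → amide.
C=C double bond → alkene.
Alkene appears at: CH(CH=CH2), CH=CH, CH=CH2 → 3.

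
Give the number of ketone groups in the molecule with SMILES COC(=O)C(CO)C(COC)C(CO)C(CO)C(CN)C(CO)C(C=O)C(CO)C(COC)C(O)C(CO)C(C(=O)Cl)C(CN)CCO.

0

Reading the structure from left to right:
  CH3OOC: CH3O–C(=O)–: carbonyl C bonded to C and to –OCH3 → ester (not ketone + ether).
  CH(CH2OH): pendant –CH2OH on an sp³ backbone C → alcohol.
  CH(CH2OCH3): pendant –CH2OCH3: C–O–C linkage → ether.
  CH(CH2OH): pendant –CH2OH on an sp³ backbone C → alcohol.
  CH(CH2OH): pendant –CH2OH on an sp³ backbone C → alcohol.
  CH(CH2NH2): pendant –CH2NH2: N on sp³ C, no adjacent C=O → amine.
  CH(CH2OH): pendant –CH2OH on an sp³ backbone C → alcohol.
  CH(CHO): pendant –CHO: carbonyl C bonded to C and H → aldehyde.
  CH(CH2OH): pendant –CH2OH on an sp³ backbone C → alcohol.
  CH(CH2OCH3): pendant –CH2OCH3: C–O–C linkage → ether.
  CH(OH): –OH on an sp³ carbon → alcohol (secondary).
  CH(CH2OH): pendant –CH2OH on an sp³ backbone C → alcohol.
  CH(COCl): pendant –C(=O)X: carbonyl C bonded to C and halogen → acyl halide.
  CH(CH2NH2): pendant –CH2NH2: N on sp³ C, no adjacent C=O → amine.
  CH2OH: –OH on an sp³ carbon → alcohol.
No segment is a ketone: CH3OOC is ester, not ketone; CH(CHO) is aldehyde, not ketone; CH(COCl) is acyl halide, not ketone. → 0.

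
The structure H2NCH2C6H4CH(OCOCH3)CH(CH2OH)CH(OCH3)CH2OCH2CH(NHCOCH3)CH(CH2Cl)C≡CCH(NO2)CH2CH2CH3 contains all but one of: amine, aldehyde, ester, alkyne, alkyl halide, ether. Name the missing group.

ether: present (CH(OCH3) — pendant –OCH3: C–O–C with sp³ C, no adjacent C=O → ether).
alkyl halide: present (CH(CH2Cl) — pendant –CH2X: halogen on sp³ carbon → alkyl halide).
alkyne: present (C≡C — C≡C triple bond → alkyne).
amine: present (H2NCH2 — –NH2 on an sp³ carbon with no adjacent C=O → amine).
ester: present (CH(OCOCH3) — pendant –OC(=O)CH3: an acyloxy group → ester).
aldehyde: no segment matches this pattern.

aldehyde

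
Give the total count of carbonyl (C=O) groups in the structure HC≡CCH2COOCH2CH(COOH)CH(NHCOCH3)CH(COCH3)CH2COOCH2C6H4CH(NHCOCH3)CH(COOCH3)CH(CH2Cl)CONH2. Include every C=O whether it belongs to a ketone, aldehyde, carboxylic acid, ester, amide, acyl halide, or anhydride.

CH2COOCH2: ester, 1 C=O (running total 1).
CH(COOH): carboxylic acid, 1 C=O (running total 2).
CH(NHCOCH3): amide, 1 C=O (running total 3).
CH(COCH3): ketone, 1 C=O (running total 4).
CH2COOCH2: ester, 1 C=O (running total 5).
CH(NHCOCH3): amide, 1 C=O (running total 6).
CH(COOCH3): ester, 1 C=O (running total 7).
CONH2: amide, 1 C=O (running total 8).

8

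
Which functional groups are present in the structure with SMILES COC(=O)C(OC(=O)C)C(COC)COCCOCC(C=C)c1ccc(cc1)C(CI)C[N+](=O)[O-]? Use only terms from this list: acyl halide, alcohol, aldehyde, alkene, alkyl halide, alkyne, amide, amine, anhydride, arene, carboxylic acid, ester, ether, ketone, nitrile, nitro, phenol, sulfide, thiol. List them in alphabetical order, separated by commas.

alkene, alkyl halide, arene, ester, ether, nitro

Working along the chain:
  CH3OOC: CH3O–C(=O)–: carbonyl C bonded to C and to –OCH3 → ester (not ketone + ether).
  CH(OCOCH3): pendant –OC(=O)CH3: an acyloxy group → ester.
  CH(CH2OCH3): pendant –CH2OCH3: C–O–C linkage → ether.
  CH2OCH2: C–O–C with sp³ carbons on both sides and no adjacent C=O → ether.
  CH2OCH2: C–O–C with sp³ carbons on both sides and no adjacent C=O → ether.
  CH(CH=CH2): pendant –CH=CH2: C=C double bond → alkene.
  C6H4: para-disubstituted benzene ring → arene.
  CH(CH2I): pendant –CH2X: halogen on sp³ carbon → alkyl halide.
  CH2NO2: –NO2 on carbon → nitro group.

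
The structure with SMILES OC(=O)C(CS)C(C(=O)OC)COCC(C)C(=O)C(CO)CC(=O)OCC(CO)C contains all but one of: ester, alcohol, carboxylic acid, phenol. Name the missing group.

phenol

ester: present (CH(COOCH3) — pendant –COOCH3: carbonyl C bonded to C and –OCH3 → ester).
carboxylic acid: present (HOOC — –COOH: carbonyl C bonded to –OH and C → carboxylic acid (the –OH is not a separate alcohol)).
alcohol: present (CH(CH2OH) — pendant –CH2OH on an sp³ backbone C → alcohol).
phenol: absent. In CH(CH2OH), the –OH is on an sp³ carbon, not on an aromatic ring, so it is an alcohol.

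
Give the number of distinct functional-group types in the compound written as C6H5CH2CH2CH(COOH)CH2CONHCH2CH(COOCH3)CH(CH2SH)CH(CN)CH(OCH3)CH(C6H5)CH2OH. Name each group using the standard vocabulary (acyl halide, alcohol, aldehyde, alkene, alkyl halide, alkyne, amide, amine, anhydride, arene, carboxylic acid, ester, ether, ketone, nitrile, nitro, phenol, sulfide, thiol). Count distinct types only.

8

Reading the structure from left to right:
  C6H5: C6H5– phenyl ring → arene.
  CH(COOH): pendant –COOH: carbonyl C bonded to C and –OH → carboxylic acid.
  CH2CONHCH2: –C(=O)–N– linkage → amide (the N is not an amine).
  CH(COOCH3): pendant –COOCH3: carbonyl C bonded to C and –OCH3 → ester.
  CH(CH2SH): pendant –CH2SH → thiol.
  CH(CN): pendant –C≡N: nitrile.
  CH(OCH3): pendant –OCH3: C–O–C with sp³ C, no adjacent C=O → ether.
  CH(C6H5): pendant –C6H5: benzene ring → arene.
  CH2OH: –OH on an sp³ carbon → alcohol.
Distinct types present: alcohol, amide, arene, carboxylic acid, ester, ether, nitrile, thiol.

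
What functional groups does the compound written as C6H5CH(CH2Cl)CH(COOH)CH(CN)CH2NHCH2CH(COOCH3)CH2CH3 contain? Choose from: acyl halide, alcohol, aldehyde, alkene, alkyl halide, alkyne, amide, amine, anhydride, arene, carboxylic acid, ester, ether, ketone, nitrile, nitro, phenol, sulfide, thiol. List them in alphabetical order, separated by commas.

Reading the structure from left to right:
  C6H5: C6H5– phenyl ring → arene.
  CH(CH2Cl): pendant –CH2X: halogen on sp³ carbon → alkyl halide.
  CH(COOH): pendant –COOH: carbonyl C bonded to C and –OH → carboxylic acid.
  CH(CN): pendant –C≡N: nitrile.
  CH2NHCH2: C–N–C with sp³ carbons and no adjacent C=O → amine (secondary).
  CH(COOCH3): pendant –COOCH3: carbonyl C bonded to C and –OCH3 → ester.

alkyl halide, amine, arene, carboxylic acid, ester, nitrile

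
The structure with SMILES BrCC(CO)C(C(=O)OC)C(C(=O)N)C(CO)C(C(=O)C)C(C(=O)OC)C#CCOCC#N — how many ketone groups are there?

1

Taking each segment in turn:
  BrCH2: halogen on an sp³ carbon → alkyl halide.
  CH(CH2OH): pendant –CH2OH on an sp³ backbone C → alcohol.
  CH(COOCH3): pendant –COOCH3: carbonyl C bonded to C and –OCH3 → ester.
  CH(CONH2): pendant –CONH2: carbonyl C bonded to C and N → amide.
  CH(CH2OH): pendant –CH2OH on an sp³ backbone C → alcohol.
  CH(COCH3): pendant –COCH3: carbonyl C bonded to two carbons → ketone.
  CH(COOCH3): pendant –COOCH3: carbonyl C bonded to C and –OCH3 → ester.
  C≡C: C≡C triple bond → alkyne.
  CH2OCH2: C–O–C with sp³ carbons on both sides and no adjacent C=O → ether.
  CN: –C≡N: carbon triple-bonded to nitrogen → nitrile.
Ketone appears at: CH(COCH3) → 1.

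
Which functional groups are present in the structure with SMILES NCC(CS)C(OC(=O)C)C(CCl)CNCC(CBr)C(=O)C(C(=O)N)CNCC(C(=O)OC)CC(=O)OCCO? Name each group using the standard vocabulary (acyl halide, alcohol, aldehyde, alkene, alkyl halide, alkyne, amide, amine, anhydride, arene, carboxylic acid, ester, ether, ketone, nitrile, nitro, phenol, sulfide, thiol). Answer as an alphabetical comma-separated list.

alcohol, alkyl halide, amide, amine, ester, ketone, thiol

Taking each segment in turn:
  H2NCH2: –NH2 on an sp³ carbon with no adjacent C=O → amine.
  CH(CH2SH): pendant –CH2SH → thiol.
  CH(OCOCH3): pendant –OC(=O)CH3: an acyloxy group → ester.
  CH(CH2Cl): pendant –CH2X: halogen on sp³ carbon → alkyl halide.
  CH2NHCH2: C–N–C with sp³ carbons and no adjacent C=O → amine (secondary).
  CH(CH2Br): pendant –CH2X: halogen on sp³ carbon → alkyl halide.
  CO: –C(=O)– with carbon on both sides → ketone.
  CH(CONH2): pendant –CONH2: carbonyl C bonded to C and N → amide.
  CH2NHCH2: C–N–C with sp³ carbons and no adjacent C=O → amine (secondary).
  CH(COOCH3): pendant –COOCH3: carbonyl C bonded to C and –OCH3 → ester.
  CH2COOCH2: –C(=O)–O–C with C on the carbonyl side → ester.
  CH2OH: –OH on an sp³ carbon → alcohol.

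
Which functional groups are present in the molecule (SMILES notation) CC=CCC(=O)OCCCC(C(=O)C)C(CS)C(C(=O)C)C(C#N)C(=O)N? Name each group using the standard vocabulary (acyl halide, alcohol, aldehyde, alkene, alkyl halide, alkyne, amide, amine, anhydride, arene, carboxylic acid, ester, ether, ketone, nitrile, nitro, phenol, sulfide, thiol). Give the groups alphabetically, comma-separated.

alkene, amide, ester, ketone, nitrile, thiol

C=C double bond → alkene.
–C(=O)–O–C with C on the carbonyl side → ester.
pendant –COCH3: carbonyl C bonded to two carbons → ketone.
pendant –CH2SH → thiol.
pendant –COCH3: carbonyl C bonded to two carbons → ketone.
pendant –C≡N: nitrile.
–C(=O)NH2: carbonyl C bonded to C and to N → amide (the N is not a separate amine).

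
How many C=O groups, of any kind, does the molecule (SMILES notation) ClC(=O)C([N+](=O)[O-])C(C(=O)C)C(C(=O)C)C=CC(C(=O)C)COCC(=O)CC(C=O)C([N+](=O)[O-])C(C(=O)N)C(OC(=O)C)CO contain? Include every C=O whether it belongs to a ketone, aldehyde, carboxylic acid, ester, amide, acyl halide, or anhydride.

8

ClCO: acyl halide, 1 C=O (running total 1).
CH(COCH3): ketone, 1 C=O (running total 2).
CH(COCH3): ketone, 1 C=O (running total 3).
CH(COCH3): ketone, 1 C=O (running total 4).
CO: ketone, 1 C=O (running total 5).
CH(CHO): aldehyde, 1 C=O (running total 6).
CH(CONH2): amide, 1 C=O (running total 7).
CH(OCOCH3): ester, 1 C=O (running total 8).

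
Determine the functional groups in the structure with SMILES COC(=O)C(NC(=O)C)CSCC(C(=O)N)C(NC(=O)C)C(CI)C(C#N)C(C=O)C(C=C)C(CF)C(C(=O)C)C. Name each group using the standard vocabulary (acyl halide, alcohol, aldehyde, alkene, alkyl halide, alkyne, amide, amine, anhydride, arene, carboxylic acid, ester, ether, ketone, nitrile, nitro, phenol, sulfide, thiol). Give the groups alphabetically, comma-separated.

aldehyde, alkene, alkyl halide, amide, ester, ketone, nitrile, sulfide

Working along the chain:
  CH3OOC: CH3O–C(=O)–: carbonyl C bonded to C and to –OCH3 → ester (not ketone + ether).
  CH(NHCOCH3): pendant –NHC(=O)CH3: N bonded to a carbonyl → amide (not amine).
  CH2SCH2: C–S–C linkage → sulfide (thioether).
  CH(CONH2): pendant –CONH2: carbonyl C bonded to C and N → amide.
  CH(NHCOCH3): pendant –NHC(=O)CH3: N bonded to a carbonyl → amide (not amine).
  CH(CH2I): pendant –CH2X: halogen on sp³ carbon → alkyl halide.
  CH(CN): pendant –C≡N: nitrile.
  CH(CHO): pendant –CHO: carbonyl C bonded to C and H → aldehyde.
  CH(CH=CH2): pendant –CH=CH2: C=C double bond → alkene.
  CH(CH2F): pendant –CH2X: halogen on sp³ carbon → alkyl halide.
  CH(COCH3): pendant –COCH3: carbonyl C bonded to two carbons → ketone.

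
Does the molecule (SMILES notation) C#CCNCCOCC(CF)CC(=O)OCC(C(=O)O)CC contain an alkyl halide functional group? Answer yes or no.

yes

C≡C triple bond → alkyne.
C–N–C with sp³ carbons and no adjacent C=O → amine (secondary).
C–O–C with sp³ carbons on both sides and no adjacent C=O → ether.
pendant –CH2X: halogen on sp³ carbon → alkyl halide.
–C(=O)–O–C with C on the carbonyl side → ester.
pendant –COOH: carbonyl C bonded to C and –OH → carboxylic acid.
The CH(CH2F) segment supplies the alkyl halide: pendant –CH2X: halogen on sp³ carbon → alkyl halide.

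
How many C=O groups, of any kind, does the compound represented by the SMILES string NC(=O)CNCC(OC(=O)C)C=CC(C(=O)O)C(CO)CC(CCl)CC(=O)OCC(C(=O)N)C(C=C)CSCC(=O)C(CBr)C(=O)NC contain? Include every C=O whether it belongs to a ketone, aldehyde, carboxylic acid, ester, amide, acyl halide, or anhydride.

H2NCO: amide, 1 C=O (running total 1).
CH(OCOCH3): ester, 1 C=O (running total 2).
CH(COOH): carboxylic acid, 1 C=O (running total 3).
CH2COOCH2: ester, 1 C=O (running total 4).
CH(CONH2): amide, 1 C=O (running total 5).
CO: ketone, 1 C=O (running total 6).
CONHCH3: amide, 1 C=O (running total 7).

7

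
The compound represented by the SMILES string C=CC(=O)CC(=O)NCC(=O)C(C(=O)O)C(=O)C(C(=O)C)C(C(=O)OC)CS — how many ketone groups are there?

C=C double bond → alkene.
–C(=O)– with carbon on both sides → ketone.
–C(=O)–N– linkage → amide (the N is not an amine).
–C(=O)– with carbon on both sides → ketone.
pendant –COOH: carbonyl C bonded to C and –OH → carboxylic acid.
–C(=O)– with carbon on both sides → ketone.
pendant –COCH3: carbonyl C bonded to two carbons → ketone.
pendant –COOCH3: carbonyl C bonded to C and –OCH3 → ester.
–SH on an sp³ carbon → thiol.
Ketone appears at: CO, CO, CO, CH(COCH3) → 4.

4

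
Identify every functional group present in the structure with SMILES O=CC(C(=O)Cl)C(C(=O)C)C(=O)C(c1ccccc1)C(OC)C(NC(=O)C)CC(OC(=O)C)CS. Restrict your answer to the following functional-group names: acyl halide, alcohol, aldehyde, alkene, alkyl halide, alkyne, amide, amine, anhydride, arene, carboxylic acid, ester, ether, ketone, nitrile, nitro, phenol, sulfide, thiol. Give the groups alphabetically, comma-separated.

Taking each segment in turn:
  OHC: terminal –CHO: carbonyl C bonded to H and C → aldehyde.
  CH(COCl): pendant –C(=O)X: carbonyl C bonded to C and halogen → acyl halide.
  CH(COCH3): pendant –COCH3: carbonyl C bonded to two carbons → ketone.
  CO: –C(=O)– with carbon on both sides → ketone.
  CH(C6H5): pendant –C6H5: benzene ring → arene.
  CH(OCH3): pendant –OCH3: C–O–C with sp³ C, no adjacent C=O → ether.
  CH(NHCOCH3): pendant –NHC(=O)CH3: N bonded to a carbonyl → amide (not amine).
  CH(OCOCH3): pendant –OC(=O)CH3: an acyloxy group → ester.
  CH2SH: –SH on an sp³ carbon → thiol.

acyl halide, aldehyde, amide, arene, ester, ether, ketone, thiol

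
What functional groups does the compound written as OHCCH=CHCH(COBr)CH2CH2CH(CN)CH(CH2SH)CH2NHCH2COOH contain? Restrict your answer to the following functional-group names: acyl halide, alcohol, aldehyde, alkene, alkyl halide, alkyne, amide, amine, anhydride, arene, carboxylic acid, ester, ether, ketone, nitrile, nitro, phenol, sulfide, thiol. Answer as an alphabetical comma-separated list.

acyl halide, aldehyde, alkene, amine, carboxylic acid, nitrile, thiol

Reading the structure from left to right:
  OHC: terminal –CHO: carbonyl C bonded to H and C → aldehyde.
  CH=CH: C=C double bond → alkene.
  CH(COBr): pendant –C(=O)X: carbonyl C bonded to C and halogen → acyl halide.
  CH(CN): pendant –C≡N: nitrile.
  CH(CH2SH): pendant –CH2SH → thiol.
  CH2NHCH2: C–N–C with sp³ carbons and no adjacent C=O → amine (secondary).
  COOH: –COOH: carbonyl C bonded to –OH and C → carboxylic acid (the –OH is not a separate alcohol).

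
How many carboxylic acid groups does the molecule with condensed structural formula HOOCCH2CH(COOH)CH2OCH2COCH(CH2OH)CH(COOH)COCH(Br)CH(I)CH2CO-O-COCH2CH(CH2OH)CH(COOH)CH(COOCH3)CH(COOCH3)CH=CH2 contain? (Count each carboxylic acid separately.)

4

–COOH: carbonyl C bonded to –OH and C → carboxylic acid (the –OH is not a separate alcohol).
pendant –COOH: carbonyl C bonded to C and –OH → carboxylic acid.
C–O–C with sp³ carbons on both sides and no adjacent C=O → ether.
–C(=O)– with carbon on both sides → ketone.
pendant –CH2OH on an sp³ backbone C → alcohol.
pendant –COOH: carbonyl C bonded to C and –OH → carboxylic acid.
–C(=O)– with carbon on both sides → ketone.
halogen on an sp³ carbon → alkyl halide.
halogen on an sp³ carbon → alkyl halide.
two acyl groups sharing one oxygen, –C(=O)–O–C(=O)– → anhydride.
pendant –CH2OH on an sp³ backbone C → alcohol.
pendant –COOH: carbonyl C bonded to C and –OH → carboxylic acid.
pendant –COOCH3: carbonyl C bonded to C and –OCH3 → ester.
pendant –COOCH3: carbonyl C bonded to C and –OCH3 → ester.
C=C double bond → alkene.
Carboxylic acid appears at: HOOC, CH(COOH), CH(COOH), CH(COOH) → 4.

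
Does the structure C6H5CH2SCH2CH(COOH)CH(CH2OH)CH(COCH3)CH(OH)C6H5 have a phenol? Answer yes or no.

C6H5– phenyl ring → arene.
C–S–C linkage → sulfide (thioether).
pendant –COOH: carbonyl C bonded to C and –OH → carboxylic acid.
pendant –CH2OH on an sp³ backbone C → alcohol.
pendant –COCH3: carbonyl C bonded to two carbons → ketone.
–OH on an sp³ carbon → alcohol (secondary).
–C6H5 phenyl ring → arene.
In each of CH(CH2OH) and CH(OH), the –OH is on an sp³ carbon, not on an aromatic ring, so it is an alcohol.
The groups actually present are: alcohol, arene, carboxylic acid, ketone, sulfide.

no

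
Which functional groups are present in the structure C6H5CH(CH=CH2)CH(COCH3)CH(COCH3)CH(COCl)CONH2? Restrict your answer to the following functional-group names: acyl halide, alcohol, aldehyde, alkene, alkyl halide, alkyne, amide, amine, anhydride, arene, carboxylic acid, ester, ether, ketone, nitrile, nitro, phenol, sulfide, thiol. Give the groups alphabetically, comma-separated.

acyl halide, alkene, amide, arene, ketone

Reading the structure from left to right:
  C6H5: C6H5– phenyl ring → arene.
  CH(CH=CH2): pendant –CH=CH2: C=C double bond → alkene.
  CH(COCH3): pendant –COCH3: carbonyl C bonded to two carbons → ketone.
  CH(COCH3): pendant –COCH3: carbonyl C bonded to two carbons → ketone.
  CH(COCl): pendant –C(=O)X: carbonyl C bonded to C and halogen → acyl halide.
  CONH2: –C(=O)NH2: carbonyl C bonded to C and to N → amide (the N is not a separate amine).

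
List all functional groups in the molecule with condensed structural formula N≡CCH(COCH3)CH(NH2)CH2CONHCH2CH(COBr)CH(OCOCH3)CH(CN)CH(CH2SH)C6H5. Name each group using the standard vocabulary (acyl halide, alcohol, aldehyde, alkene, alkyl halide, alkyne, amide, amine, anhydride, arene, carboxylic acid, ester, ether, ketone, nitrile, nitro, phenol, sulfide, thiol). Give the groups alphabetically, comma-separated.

acyl halide, amide, amine, arene, ester, ketone, nitrile, thiol

N≡C–: carbon triple-bonded to nitrogen → nitrile.
pendant –COCH3: carbonyl C bonded to two carbons → ketone.
–NH2 on an sp³ carbon with no adjacent C=O → amine.
–C(=O)–N– linkage → amide (the N is not an amine).
pendant –C(=O)X: carbonyl C bonded to C and halogen → acyl halide.
pendant –OC(=O)CH3: an acyloxy group → ester.
pendant –C≡N: nitrile.
pendant –CH2SH → thiol.
–C6H5 phenyl ring → arene.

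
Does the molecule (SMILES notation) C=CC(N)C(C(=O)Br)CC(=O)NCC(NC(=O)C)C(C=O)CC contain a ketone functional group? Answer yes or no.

C=C double bond → alkene.
–NH2 on an sp³ carbon with no adjacent C=O → amine.
pendant –C(=O)X: carbonyl C bonded to C and halogen → acyl halide.
–C(=O)–N– linkage → amide (the N is not an amine).
pendant –NHC(=O)CH3: N bonded to a carbonyl → amide (not amine).
pendant –CHO: carbonyl C bonded to C and H → aldehyde.
In each of CH2CONHCH2 and CH(NHCOCH3), the C=O is bonded to nitrogen, which defines an amide, not a ketone. In CH(CHO), the carbonyl carbon carries an H, so it is an aldehyde, not a ketone. In CH(COBr), the C=O is bonded to a halogen, which defines an acyl halide, not a ketone.
The groups actually present are: acyl halide, aldehyde, alkene, amide, amine.

no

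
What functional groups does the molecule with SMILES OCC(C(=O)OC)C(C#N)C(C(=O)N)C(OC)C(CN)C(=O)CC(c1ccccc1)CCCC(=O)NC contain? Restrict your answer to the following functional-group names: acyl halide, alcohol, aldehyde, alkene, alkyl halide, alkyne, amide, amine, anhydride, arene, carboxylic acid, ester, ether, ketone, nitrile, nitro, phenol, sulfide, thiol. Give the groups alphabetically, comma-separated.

alcohol, amide, amine, arene, ester, ether, ketone, nitrile

Reading the structure from left to right:
  HOCH2: HO– on an sp³ carbon → alcohol.
  CH(COOCH3): pendant –COOCH3: carbonyl C bonded to C and –OCH3 → ester.
  CH(CN): pendant –C≡N: nitrile.
  CH(CONH2): pendant –CONH2: carbonyl C bonded to C and N → amide.
  CH(OCH3): pendant –OCH3: C–O–C with sp³ C, no adjacent C=O → ether.
  CH(CH2NH2): pendant –CH2NH2: N on sp³ C, no adjacent C=O → amine.
  CO: –C(=O)– with carbon on both sides → ketone.
  CH(C6H5): pendant –C6H5: benzene ring → arene.
  CONHCH3: –C(=O)NHCH3: carbonyl C bonded to C and to N → amide (the N is not an amine).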